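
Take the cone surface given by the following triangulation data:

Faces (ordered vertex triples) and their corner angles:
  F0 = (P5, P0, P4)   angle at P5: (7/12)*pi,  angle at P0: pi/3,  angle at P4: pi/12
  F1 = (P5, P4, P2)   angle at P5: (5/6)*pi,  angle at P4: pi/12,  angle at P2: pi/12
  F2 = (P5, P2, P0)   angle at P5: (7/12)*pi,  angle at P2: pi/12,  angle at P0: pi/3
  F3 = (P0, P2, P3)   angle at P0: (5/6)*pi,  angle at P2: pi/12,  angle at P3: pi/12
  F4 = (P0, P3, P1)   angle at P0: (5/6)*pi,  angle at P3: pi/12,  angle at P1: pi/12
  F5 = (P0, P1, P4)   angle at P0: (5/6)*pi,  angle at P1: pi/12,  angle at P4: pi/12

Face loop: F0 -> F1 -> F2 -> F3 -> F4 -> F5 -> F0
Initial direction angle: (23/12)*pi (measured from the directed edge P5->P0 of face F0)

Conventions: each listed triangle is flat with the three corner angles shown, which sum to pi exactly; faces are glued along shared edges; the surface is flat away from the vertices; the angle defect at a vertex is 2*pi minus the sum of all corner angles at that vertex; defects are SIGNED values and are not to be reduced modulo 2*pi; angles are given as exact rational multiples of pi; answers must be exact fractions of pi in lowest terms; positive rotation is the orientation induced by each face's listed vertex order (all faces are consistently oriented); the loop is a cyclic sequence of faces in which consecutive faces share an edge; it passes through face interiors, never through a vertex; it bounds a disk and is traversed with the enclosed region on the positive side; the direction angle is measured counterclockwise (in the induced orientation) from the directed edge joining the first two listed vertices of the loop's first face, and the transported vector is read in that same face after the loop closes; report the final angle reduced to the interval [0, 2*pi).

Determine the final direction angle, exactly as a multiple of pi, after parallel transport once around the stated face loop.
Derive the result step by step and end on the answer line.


enclosed vertex P0: corner angles sum to (19/6)*pi, defect = 2*pi - (19/6)*pi = (-7/6)*pi
enclosed vertex P5: corner angles sum to 2*pi, defect = 2*pi - 2*pi = 0
the rotation equals the total enclosed defect, so the final angle is initial + defects (mod 2*pi)
final angle = (23/12)*pi - (7/6)*pi = (3/4)*pi (mod 2*pi)

Answer: final direction angle = (3/4)*pi


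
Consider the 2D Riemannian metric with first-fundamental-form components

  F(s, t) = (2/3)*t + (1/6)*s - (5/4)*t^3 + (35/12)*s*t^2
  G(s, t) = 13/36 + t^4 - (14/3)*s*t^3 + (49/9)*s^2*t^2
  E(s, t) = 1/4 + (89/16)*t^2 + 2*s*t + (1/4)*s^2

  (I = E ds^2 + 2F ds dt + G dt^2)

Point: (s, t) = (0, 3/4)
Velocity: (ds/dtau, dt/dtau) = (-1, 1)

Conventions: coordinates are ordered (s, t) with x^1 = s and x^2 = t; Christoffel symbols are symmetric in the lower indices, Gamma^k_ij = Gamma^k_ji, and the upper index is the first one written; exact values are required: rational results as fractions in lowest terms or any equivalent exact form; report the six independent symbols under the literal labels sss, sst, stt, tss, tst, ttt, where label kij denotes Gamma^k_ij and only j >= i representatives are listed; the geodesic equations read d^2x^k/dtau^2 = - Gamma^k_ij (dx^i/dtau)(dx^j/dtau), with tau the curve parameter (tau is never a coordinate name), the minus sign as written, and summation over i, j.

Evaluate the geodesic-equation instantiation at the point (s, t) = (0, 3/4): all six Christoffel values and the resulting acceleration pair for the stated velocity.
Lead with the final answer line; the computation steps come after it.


Answer: Gamma_sss = 4671/24104, Gamma_sst = 29487/24104, Gamma_stt = -9083/72312, Gamma_tss = -587553/168728, Gamma_tst = -33831/24104, Gamma_ttt = 209271/168728; accelerations (d^2s/dtau^2, d^2t/dtau^2) = (21499/9039, -11919/21091)

E = 865/256, F = -7/256, G = 1561/2304 at the point
E_s = 3/2, E_t = 267/32, F_s = 347/192, F_t = -277/192, G_s = -63/32, G_t = 27/16
EG - F^2 = 21091/9216;  g^inv = (9216/21091) * [[1561/2304, 7/256], [7/256, 865/256]]
first-kind symbols [ij,l] = (1/2)(d_i g_jl + d_j g_il - d_l g_ij): [ss,s] = E_s/2 = 3/4, [ss,t] = F_s - E_t/2 = -227/96, [st,s] = E_t/2 = 267/64, [st,t] = G_s/2 = -63/64, [tt,s] = F_t - G_s/2 = -11/24, [tt,t] = G_t/2 = 27/32
Gamma^s_ij = (G*[ij,s] - F*[ij,t])/(EG - F^2), Gamma^t_ij = (E*[ij,t] - F*[ij,s])/(EG - F^2)
Gamma_sss = 4671/24104, Gamma_sst = 29487/24104, Gamma_stt = -9083/72312, Gamma_tss = -587553/168728, Gamma_tst = -33831/24104, Gamma_ttt = 209271/168728
d^2s/dtau^2 = -(Gamma_sss*(-1)^2 + 2*Gamma_sst*(-1)*(1) + Gamma_stt*(1)^2) = 21499/9039
d^2t/dtau^2 = -(Gamma_tss*(-1)^2 + 2*Gamma_tst*(-1)*(1) + Gamma_ttt*(1)^2) = -11919/21091


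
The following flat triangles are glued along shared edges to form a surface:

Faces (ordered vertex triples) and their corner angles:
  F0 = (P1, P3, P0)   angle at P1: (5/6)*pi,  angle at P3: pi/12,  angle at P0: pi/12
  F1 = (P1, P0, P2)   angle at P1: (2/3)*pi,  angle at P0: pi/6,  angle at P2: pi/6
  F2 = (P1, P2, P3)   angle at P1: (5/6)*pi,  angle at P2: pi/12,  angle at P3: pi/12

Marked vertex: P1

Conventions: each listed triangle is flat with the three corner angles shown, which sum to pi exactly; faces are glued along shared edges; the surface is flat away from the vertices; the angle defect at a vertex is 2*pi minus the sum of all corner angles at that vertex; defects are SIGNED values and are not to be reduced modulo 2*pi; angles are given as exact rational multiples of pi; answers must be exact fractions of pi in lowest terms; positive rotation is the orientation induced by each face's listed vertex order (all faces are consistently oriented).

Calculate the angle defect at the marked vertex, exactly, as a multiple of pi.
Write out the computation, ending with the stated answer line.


Sum of corner angles at P1: (7/3)*pi
defect = 2*pi - (7/3)*pi

Answer: defect(P1) = -pi/3


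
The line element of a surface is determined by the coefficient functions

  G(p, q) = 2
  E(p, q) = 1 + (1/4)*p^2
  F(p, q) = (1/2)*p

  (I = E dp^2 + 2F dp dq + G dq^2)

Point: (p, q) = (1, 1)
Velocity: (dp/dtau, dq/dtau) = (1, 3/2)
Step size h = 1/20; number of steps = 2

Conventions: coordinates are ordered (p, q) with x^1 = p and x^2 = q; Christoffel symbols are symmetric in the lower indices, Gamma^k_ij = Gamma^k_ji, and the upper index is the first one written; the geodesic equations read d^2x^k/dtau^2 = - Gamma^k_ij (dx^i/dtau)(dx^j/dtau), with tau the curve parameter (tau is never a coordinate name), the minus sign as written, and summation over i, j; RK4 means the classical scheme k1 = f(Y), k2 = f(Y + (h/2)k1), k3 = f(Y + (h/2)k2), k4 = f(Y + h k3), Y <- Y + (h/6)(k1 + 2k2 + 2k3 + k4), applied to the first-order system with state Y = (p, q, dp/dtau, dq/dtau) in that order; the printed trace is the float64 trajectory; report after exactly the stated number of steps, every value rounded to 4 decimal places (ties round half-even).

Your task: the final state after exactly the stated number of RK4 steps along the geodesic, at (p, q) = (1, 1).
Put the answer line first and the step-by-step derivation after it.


Answer: p = 1.0994, q = 1.1489, dp/dtau = 0.9886, dq/dtau = 1.4783

f(Y) = (dp/dtau, dq/dtau, -Gamma^p_ij Y'^i Y'^j, -Gamma^q_ij Y'^i Y'^j) with the Gammas evaluated at the stage position; h = 0.050000; intermediate values shown to 6 dp
step 0: p = 1.0000, q = 1.0000, dp/dtau = 1.0000, dq/dtau = 1.5000
step 1:
  k1: at (p, q) = (1.000000, 1.000000), (dp/dtau, dq/dtau) = (1.000000, 1.500000); Gamma_ppp = 0.111111, Gamma_ppq = 0.000000, Gamma_pqq = 0.000000, Gamma_qpp = 0.222222, Gamma_qpq = 0.000000, Gamma_qqq = 0.000000; k1 = (1.000000, 1.500000, -0.111111, -0.222222)
  k2: at (p, q) = (1.025000, 1.037500), (dp/dtau, dq/dtau) = (0.997222, 1.494444); Gamma_ppp = 0.113252, Gamma_ppq = 0.000000, Gamma_pqq = 0.000000, Gamma_qpp = 0.220979, Gamma_qpq = 0.000000, Gamma_qqq = 0.000000; k2 = (0.997222, 1.494444, -0.112624, -0.219753)
  k3: at (p, q) = (1.024931, 1.037361), (dp/dtau, dq/dtau) = (0.997184, 1.494506); Gamma_ppp = 0.113246, Gamma_ppq = 0.000000, Gamma_pqq = 0.000000, Gamma_qpp = 0.220983, Gamma_qpq = 0.000000, Gamma_qqq = 0.000000; k3 = (0.997184, 1.494506, -0.112609, -0.219740)
  k4: at (p, q) = (1.049859, 1.074725), (dp/dtau, dq/dtau) = (0.994370, 1.489013); Gamma_ppp = 0.115341, Gamma_ppq = 0.000000, Gamma_pqq = 0.000000, Gamma_qpp = 0.219727, Gamma_qpq = 0.000000, Gamma_qqq = 0.000000; k4 = (0.994370, 1.489013, -0.114046, -0.217260)
  Y <- Y + (h/6)(k1 + 2k2 + 2k3 + k4): p = 1.0499, q = 1.0747, dp/dtau = 0.9944, dq/dtau = 1.4890
step 2:
  k1: at (p, q) = (1.049860, 1.074724), (dp/dtau, dq/dtau) = (0.994370, 1.489013); Gamma_ppp = 0.115341, Gamma_ppq = 0.000000, Gamma_pqq = 0.000000, Gamma_qpp = 0.219727, Gamma_qpq = 0.000000, Gamma_qqq = 0.000000; k1 = (0.994370, 1.489013, -0.114046, -0.217260)
  k2: at (p, q) = (1.074719, 1.111950), (dp/dtau, dq/dtau) = (0.991519, 1.483581); Gamma_ppp = 0.117391, Gamma_ppq = 0.000000, Gamma_pqq = 0.000000, Gamma_qpp = 0.218459, Gamma_qpq = 0.000000, Gamma_qqq = 0.000000; k2 = (0.991519, 1.483581, -0.115408, -0.214769)
  k3: at (p, q) = (1.074648, 1.111814), (dp/dtau, dq/dtau) = (0.991485, 1.483644); Gamma_ppp = 0.117385, Gamma_ppq = 0.000000, Gamma_pqq = 0.000000, Gamma_qpp = 0.218463, Gamma_qpq = 0.000000, Gamma_qqq = 0.000000; k3 = (0.991485, 1.483644, -0.115395, -0.214758)
  k4: at (p, q) = (1.099434, 1.148906), (dp/dtau, dq/dtau) = (0.988600, 1.478275); Gamma_ppp = 0.119390, Gamma_ppq = 0.000000, Gamma_pqq = 0.000000, Gamma_qpp = 0.217185, Gamma_qpq = 0.000000, Gamma_qqq = 0.000000; k4 = (0.988600, 1.478275, -0.116684, -0.212261)
  Y <- Y + (h/6)(k1 + 2k2 + 2k3 + k4): p = 1.0994, q = 1.1489, dp/dtau = 0.9886, dq/dtau = 1.4783


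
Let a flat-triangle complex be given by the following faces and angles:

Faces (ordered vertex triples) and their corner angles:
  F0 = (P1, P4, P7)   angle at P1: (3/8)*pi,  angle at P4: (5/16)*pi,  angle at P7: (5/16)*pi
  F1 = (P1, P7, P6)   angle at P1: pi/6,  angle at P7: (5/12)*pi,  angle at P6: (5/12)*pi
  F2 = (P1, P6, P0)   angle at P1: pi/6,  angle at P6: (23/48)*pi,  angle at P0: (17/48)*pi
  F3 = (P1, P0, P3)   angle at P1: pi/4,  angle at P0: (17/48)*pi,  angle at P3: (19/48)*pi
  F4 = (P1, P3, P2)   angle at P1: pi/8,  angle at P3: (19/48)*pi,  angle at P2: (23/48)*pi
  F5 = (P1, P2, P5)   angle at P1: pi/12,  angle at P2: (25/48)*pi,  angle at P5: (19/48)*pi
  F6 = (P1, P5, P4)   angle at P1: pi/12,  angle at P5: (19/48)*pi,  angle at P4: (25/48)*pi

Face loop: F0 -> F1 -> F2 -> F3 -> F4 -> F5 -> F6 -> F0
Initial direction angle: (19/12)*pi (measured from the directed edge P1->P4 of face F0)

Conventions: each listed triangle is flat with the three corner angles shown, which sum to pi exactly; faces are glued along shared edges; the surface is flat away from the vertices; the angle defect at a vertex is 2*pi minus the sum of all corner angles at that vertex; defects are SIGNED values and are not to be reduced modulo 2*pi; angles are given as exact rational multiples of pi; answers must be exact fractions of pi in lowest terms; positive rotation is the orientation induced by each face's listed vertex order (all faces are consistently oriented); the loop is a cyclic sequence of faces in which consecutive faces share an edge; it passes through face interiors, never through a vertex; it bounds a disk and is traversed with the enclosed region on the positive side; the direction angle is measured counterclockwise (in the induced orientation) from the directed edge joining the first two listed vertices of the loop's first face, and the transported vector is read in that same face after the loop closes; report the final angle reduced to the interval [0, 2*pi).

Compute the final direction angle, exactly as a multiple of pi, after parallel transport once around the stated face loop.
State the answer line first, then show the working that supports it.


Answer: final direction angle = pi/3

enclosed vertex P1: corner angles sum to (5/4)*pi, defect = 2*pi - (5/4)*pi = (3/4)*pi
adding the enclosed defects to the starting angle (mod 2*pi, induced orientation) gives the holonomy
final angle = (19/12)*pi + (3/4)*pi = pi/3 (mod 2*pi)


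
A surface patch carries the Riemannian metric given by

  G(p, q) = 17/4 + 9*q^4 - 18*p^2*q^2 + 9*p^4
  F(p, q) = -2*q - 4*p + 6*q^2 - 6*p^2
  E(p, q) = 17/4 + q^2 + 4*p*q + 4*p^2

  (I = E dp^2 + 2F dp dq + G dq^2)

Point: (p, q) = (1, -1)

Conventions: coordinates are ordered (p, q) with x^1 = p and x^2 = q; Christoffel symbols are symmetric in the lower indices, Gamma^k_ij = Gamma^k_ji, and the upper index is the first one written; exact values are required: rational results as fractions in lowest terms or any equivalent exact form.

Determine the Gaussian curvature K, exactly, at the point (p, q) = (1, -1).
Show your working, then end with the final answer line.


E = 21/4, F = -2, G = 17/4, EG - F^2 = 293/16 at the point
E_p = 4, E_q = 2, F_p = -16, F_q = -14, G_p = 0, G_q = 0
E_qq = 2, F_pq = 0, G_pp = 72
Compute both Brioschi determinants and normalise by (EG - F^2)^2.
M1 = [[-E_qq/2 + F_pq - G_pp/2, E_p/2, F_p - E_q/2], [F_q - G_p/2, E, F], [G_q/2, F, G]] = [[-37, 2, -17], [-14, 21/4, -2], [0, -2, 17/4]]; det M1 = -16553/16
M2 = [[0, E_q/2, G_p/2], [E_q/2, E, F], [G_p/2, F, G]] = [[0, 1, 0], [1, 21/4, -2], [0, -2, 17/4]]; det M2 = -17/4
det M1 - det M2 = -16485/16; K = -16485/16 / (293/16)^2 = -263760/85849

Answer: K = -263760/85849


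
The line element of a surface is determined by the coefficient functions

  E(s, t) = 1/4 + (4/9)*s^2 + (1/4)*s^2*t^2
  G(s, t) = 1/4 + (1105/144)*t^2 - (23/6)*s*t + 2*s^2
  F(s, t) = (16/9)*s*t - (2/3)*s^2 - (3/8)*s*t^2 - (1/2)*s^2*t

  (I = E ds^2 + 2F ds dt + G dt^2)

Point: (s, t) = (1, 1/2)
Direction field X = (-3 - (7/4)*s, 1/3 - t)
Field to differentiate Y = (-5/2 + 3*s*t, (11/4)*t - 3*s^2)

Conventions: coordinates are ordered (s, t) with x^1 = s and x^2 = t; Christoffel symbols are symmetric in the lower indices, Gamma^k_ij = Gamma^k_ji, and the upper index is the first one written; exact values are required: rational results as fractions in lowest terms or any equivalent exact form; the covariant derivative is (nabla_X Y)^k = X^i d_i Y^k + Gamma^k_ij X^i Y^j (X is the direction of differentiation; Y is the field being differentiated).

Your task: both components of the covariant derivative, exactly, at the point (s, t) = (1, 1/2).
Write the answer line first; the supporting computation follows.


Answer: (nabla_X Y)^s = -192697/65952, (nabla_X Y)^t = 980065/32976

E = 109/144, F = -35/288, G = 1297/576 at the point
E_s = 73/72, E_t = 1/4, F_s = -299/288, F_t = 65/72, G_s = 25/12, G_t = 553/144
EG - F^2 = 3893/2304;  g^inv = (2304/3893) * [[1297/576, 35/288], [35/288, 109/144]]
first-kind symbols [ij,l] = (1/2)(d_i g_jl + d_j g_il - d_l g_ij): [ss,s] = E_s/2 = 73/144, [ss,t] = F_s - E_t/2 = -335/288, [st,s] = E_t/2 = 1/8, [st,t] = G_s/2 = 25/24, [tt,s] = F_t - G_s/2 = -5/36, [tt,t] = G_t/2 = 553/288
Gamma^s_ij = (G*[ij,s] - F*[ij,t])/(EG - F^2), Gamma^t_ij = (E*[ij,t] - F*[ij,s])/(EG - F^2)
Gamma_sss = 6913/11679, Gamma_sst = 5641/23358, Gamma_stt = -2195/46716, Gamma_tss = -5660/11679, Gamma_tst = 5555/11679, Gamma_ttt = 19859/23358
X = (-19/4, -1/6), Y = (-1, -13/8) at the point


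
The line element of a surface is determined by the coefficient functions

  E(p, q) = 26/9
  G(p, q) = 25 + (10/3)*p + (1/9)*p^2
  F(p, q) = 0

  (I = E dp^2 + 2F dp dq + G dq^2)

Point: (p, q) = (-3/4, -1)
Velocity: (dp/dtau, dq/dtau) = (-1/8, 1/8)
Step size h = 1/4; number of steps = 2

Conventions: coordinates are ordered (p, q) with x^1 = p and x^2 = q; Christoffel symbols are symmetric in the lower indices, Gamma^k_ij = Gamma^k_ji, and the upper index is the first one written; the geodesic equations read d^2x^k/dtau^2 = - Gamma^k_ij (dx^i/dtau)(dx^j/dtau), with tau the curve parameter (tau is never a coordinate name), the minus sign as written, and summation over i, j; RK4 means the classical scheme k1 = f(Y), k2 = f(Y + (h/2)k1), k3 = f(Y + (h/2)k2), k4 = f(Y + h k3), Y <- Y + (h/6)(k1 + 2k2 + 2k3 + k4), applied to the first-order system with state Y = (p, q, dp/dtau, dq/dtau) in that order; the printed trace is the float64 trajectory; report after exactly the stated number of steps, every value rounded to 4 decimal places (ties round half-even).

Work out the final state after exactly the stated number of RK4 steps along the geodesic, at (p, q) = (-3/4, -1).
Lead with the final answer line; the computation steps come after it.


Answer: p = -0.8114, q = -0.9372, dp/dtau = -0.1207, dq/dtau = 0.1261

f(Y) = (dp/dtau, dq/dtau, -Gamma^p_ij Y'^i Y'^j, -Gamma^q_ij Y'^i Y'^j) with the Gammas evaluated at the stage position; h = 0.250000; intermediate values shown to 6 dp
step 0: p = -0.7500, q = -1.0000, dp/dtau = -0.1250, dq/dtau = 0.1250
step 1:
  k1: at (p, q) = (-0.750000, -1.000000), (dp/dtau, dq/dtau) = (-0.125000, 0.125000); Gamma_ppp = 0.000000, Gamma_ppq = 0.000000, Gamma_pqq = -0.548077, Gamma_qpp = 0.000000, Gamma_qpq = 0.070175, Gamma_qqq = 0.000000; k1 = (-0.125000, 0.125000, 0.008564, 0.002193)
  k2: at (p, q) = (-0.765625, -0.984375), (dp/dtau, dq/dtau) = (-0.123930, 0.125274); Gamma_ppp = 0.000000, Gamma_ppq = 0.000000, Gamma_pqq = -0.547476, Gamma_qpp = 0.000000, Gamma_qpq = 0.070252, Gamma_qqq = 0.000000; k2 = (-0.123930, 0.125274, 0.008592, 0.002181)
  k3: at (p, q) = (-0.765491, -0.984341), (dp/dtau, dq/dtau) = (-0.123926, 0.125273); Gamma_ppp = 0.000000, Gamma_ppq = 0.000000, Gamma_pqq = -0.547481, Gamma_qpp = 0.000000, Gamma_qpq = 0.070252, Gamma_qqq = 0.000000; k3 = (-0.123926, 0.125273, 0.008592, 0.002181)
  k4: at (p, q) = (-0.780982, -0.968682), (dp/dtau, dq/dtau) = (-0.122852, 0.125545); Gamma_ppp = 0.000000, Gamma_ppq = 0.000000, Gamma_pqq = -0.546885, Gamma_qpp = 0.000000, Gamma_qpq = 0.070328, Gamma_qqq = 0.000000; k4 = (-0.122852, 0.125545, 0.008620, 0.002169)
  Y <- Y + (h/6)(k1 + 2k2 + 2k3 + k4): p = -0.7810, q = -0.9687, dp/dtau = -0.1229, dq/dtau = 0.1255
step 2:
  k1: at (p, q) = (-0.780982, -0.968682), (dp/dtau, dq/dtau) = (-0.122852, 0.125545); Gamma_ppp = 0.000000, Gamma_ppq = 0.000000, Gamma_pqq = -0.546885, Gamma_qpp = 0.000000, Gamma_qpq = 0.070328, Gamma_qqq = 0.000000; k1 = (-0.122852, 0.125545, 0.008620, 0.002169)
  k2: at (p, q) = (-0.796338, -0.952989), (dp/dtau, dq/dtau) = (-0.121775, 0.125816); Gamma_ppp = 0.000000, Gamma_ppq = 0.000000, Gamma_pqq = -0.546295, Gamma_qpp = 0.000000, Gamma_qpq = 0.070404, Gamma_qqq = 0.000000; k2 = (-0.121775, 0.125816, 0.008648, 0.002157)
  k3: at (p, q) = (-0.796204, -0.952955), (dp/dtau, dq/dtau) = (-0.121771, 0.125815); Gamma_ppp = 0.000000, Gamma_ppq = 0.000000, Gamma_pqq = -0.546300, Gamma_qpp = 0.000000, Gamma_qpq = 0.070404, Gamma_qqq = 0.000000; k3 = (-0.121771, 0.125815, 0.008648, 0.002157)
  k4: at (p, q) = (-0.811425, -0.937228), (dp/dtau, dq/dtau) = (-0.120690, 0.126085); Gamma_ppp = 0.000000, Gamma_ppq = 0.000000, Gamma_pqq = -0.545714, Gamma_qpp = 0.000000, Gamma_qpq = 0.070479, Gamma_qqq = 0.000000; k4 = (-0.120690, 0.126085, 0.008675, 0.002145)
  Y <- Y + (h/6)(k1 + 2k2 + 2k3 + k4): p = -0.8114, q = -0.9372, dp/dtau = -0.1207, dq/dtau = 0.1261


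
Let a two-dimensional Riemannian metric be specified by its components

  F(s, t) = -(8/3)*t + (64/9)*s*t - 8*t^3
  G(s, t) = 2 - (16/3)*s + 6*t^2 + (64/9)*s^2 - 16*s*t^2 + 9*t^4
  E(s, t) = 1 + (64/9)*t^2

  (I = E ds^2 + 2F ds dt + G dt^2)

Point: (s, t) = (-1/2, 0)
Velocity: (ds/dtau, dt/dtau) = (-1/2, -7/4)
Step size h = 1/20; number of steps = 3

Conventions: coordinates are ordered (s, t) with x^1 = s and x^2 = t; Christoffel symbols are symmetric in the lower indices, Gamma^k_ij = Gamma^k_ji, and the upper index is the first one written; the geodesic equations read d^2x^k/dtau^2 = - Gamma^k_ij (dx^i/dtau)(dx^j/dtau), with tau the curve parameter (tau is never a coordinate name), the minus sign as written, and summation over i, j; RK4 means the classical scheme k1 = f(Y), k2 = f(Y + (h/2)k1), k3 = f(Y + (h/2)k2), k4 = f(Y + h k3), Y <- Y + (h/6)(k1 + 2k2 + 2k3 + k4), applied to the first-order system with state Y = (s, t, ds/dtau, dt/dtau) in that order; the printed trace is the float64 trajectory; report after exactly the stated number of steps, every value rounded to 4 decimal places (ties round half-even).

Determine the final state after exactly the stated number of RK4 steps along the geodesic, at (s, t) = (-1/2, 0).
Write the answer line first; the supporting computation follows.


Answer: s = -0.5729, t = -0.2404, ds/dtau = -0.4598, dt/dtau = -1.4475

f(Y) = (ds/dtau, dt/dtau, -Gamma^s_ij Y'^i Y'^j, -Gamma^t_ij Y'^i Y'^j) with the Gammas evaluated at the stage position; h = 0.050000; intermediate values shown to 6 dp
step 0: s = -0.5000, t = 0.0000, ds/dtau = -0.5000, dt/dtau = -1.7500
step 1:
  k1: at (s, t) = (-0.500000, 0.000000), (ds/dtau, dt/dtau) = (-0.500000, -1.750000); Gamma_sss = 0.000000, Gamma_sst = 0.000000, Gamma_stt = 0.000000, Gamma_tss = 0.000000, Gamma_tst = -0.965517, Gamma_ttt = 0.000000; k1 = (-0.500000, -1.750000, 0.000000, 1.689655)
  k2: at (s, t) = (-0.512500, -0.043750), (ds/dtau, dt/dtau) = (-0.500000, -1.707759); Gamma_sss = 0.000000, Gamma_sst = -0.046840, Gamma_stt = -0.004611, Gamma_tss = 0.000000, Gamma_tst = -0.952497, Gamma_ttt = -0.093761; k2 = (-0.500000, -1.707759, 0.093439, 1.900085)
  k3: at (s, t) = (-0.512500, -0.042694), (ds/dtau, dt/dtau) = (-0.497664, -1.702498); Gamma_sss = 0.000000, Gamma_sst = -0.045723, Gamma_stt = -0.004392, Gamma_tss = 0.000000, Gamma_tst = -0.952667, Gamma_ttt = -0.091515; k3 = (-0.497664, -1.702498, 0.090211, 1.879590)
  k4: at (s, t) = (-0.524883, -0.085125), (ds/dtau, dt/dtau) = (-0.495489, -1.656020); Gamma_sss = 0.000000, Gamma_sst = -0.087541, Gamma_stt = -0.016767, Gamma_tss = 0.000000, Gamma_tst = -0.933809, Gamma_ttt = -0.178853; k4 = (-0.495489, -1.656020, 0.189643, 2.022945)
  Y <- Y + (h/6)(k1 + 2k2 + 2k3 + k4): s = -0.5249, t = -0.0852, ds/dtau = -0.4954, dt/dtau = -1.6561
step 2:
  k1: at (s, t) = (-0.524923, -0.085221), (ds/dtau, dt/dtau) = (-0.495359, -1.656067); Gamma_sss = 0.000000, Gamma_sst = -0.087629, Gamma_stt = -0.016803, Gamma_tss = 0.000000, Gamma_tst = -0.933751, Gamma_ttt = -0.179044; k1 = (-0.495359, -1.656067, 0.189855, 2.023041)
  k2: at (s, t) = (-0.537307, -0.126623), (ds/dtau, dt/dtau) = (-0.490612, -1.605491); Gamma_sss = 0.000000, Gamma_sst = -0.123873, Gamma_stt = -0.035292, Gamma_tss = 0.000000, Gamma_tst = -0.910140, Gamma_ttt = -0.259300; k2 = (-0.490612, -1.605491, 0.286110, 2.102159)
  k3: at (s, t) = (-0.537189, -0.125358), (ds/dtau, dt/dtau) = (-0.488206, -1.603513); Gamma_sss = 0.000000, Gamma_sst = -0.122781, Gamma_stt = -0.034631, Gamma_tss = 0.000000, Gamma_tst = -0.910748, Gamma_ttt = -0.256882; k3 = (-0.488206, -1.603513, 0.281282, 2.086458)
  k4: at (s, t) = (-0.549334, -0.165397), (ds/dtau, dt/dtau) = (-0.481295, -1.551744); Gamma_sss = 0.000000, Gamma_sst = -0.153115, Gamma_stt = -0.056981, Gamma_tss = 0.000000, Gamma_tst = -0.884185, Gamma_ttt = -0.329043; k4 = (-0.481295, -1.551744, 0.365910, 2.113005)
  Y <- Y + (h/6)(k1 + 2k2 + 2k3 + k4): s = -0.5494, t = -0.1654, ds/dtau = -0.4813, dt/dtau = -1.5518
step 3:
  k1: at (s, t) = (-0.549376, -0.165436), (ds/dtau, dt/dtau) = (-0.481271, -1.551790); Gamma_sss = 0.000000, Gamma_sst = -0.153134, Gamma_stt = -0.057001, Gamma_tss = 0.000000, Gamma_tst = -0.884138, Gamma_ttt = -0.329104; k1 = (-0.481271, -1.551790, 0.365993, 2.113102)
  k2: at (s, t) = (-0.561408, -0.204231), (ds/dtau, dt/dtau) = (-0.472121, -1.498962); Gamma_sss = 0.000000, Gamma_sst = -0.177704, Gamma_stt = -0.081658, Gamma_tss = 0.000000, Gamma_tst = -0.855609, Gamma_ttt = -0.393169; k2 = (-0.472121, -1.498962, 0.434997, 2.094423)
  k3: at (s, t) = (-0.561179, -0.202910), (ds/dtau, dt/dtau) = (-0.470396, -1.499429); Gamma_sss = 0.000000, Gamma_sst = -0.176890, Gamma_stt = -0.080759, Gamma_tss = 0.000000, Gamma_tst = -0.856506, Gamma_ttt = -0.391036; k3 = (-0.470396, -1.499429, 0.431099, 2.087393)
  k4: at (s, t) = (-0.572896, -0.240408), (ds/dtau, dt/dtau) = (-0.459716, -1.447420); Gamma_sss = 0.000000, Gamma_sst = -0.196344, Gamma_stt = -0.106206, Gamma_tss = 0.000000, Gamma_tst = -0.827262, Gamma_ttt = -0.447480; k4 = (-0.459716, -1.447420, 0.483800, 2.038407)
  Y <- Y + (h/6)(k1 + 2k2 + 2k3 + k4): s = -0.5729, t = -0.2404, ds/dtau = -0.4598, dt/dtau = -1.4475


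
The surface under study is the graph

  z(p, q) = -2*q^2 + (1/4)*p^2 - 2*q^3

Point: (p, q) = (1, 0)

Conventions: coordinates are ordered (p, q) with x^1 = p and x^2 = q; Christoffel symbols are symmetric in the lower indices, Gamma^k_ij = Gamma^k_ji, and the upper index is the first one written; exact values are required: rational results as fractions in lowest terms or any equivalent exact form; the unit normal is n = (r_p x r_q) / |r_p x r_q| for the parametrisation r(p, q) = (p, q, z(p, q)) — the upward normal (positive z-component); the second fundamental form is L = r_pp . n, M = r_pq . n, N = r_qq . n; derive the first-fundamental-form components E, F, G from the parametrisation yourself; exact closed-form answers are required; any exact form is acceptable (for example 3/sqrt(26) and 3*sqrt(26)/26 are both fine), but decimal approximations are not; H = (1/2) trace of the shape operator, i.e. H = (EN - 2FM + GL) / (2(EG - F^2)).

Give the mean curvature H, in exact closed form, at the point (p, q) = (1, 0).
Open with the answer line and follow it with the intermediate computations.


Answer: H = -18*sqrt(5)/25

z_p = 1/2, z_q = 0, z_pp = 1/2, z_pq = 0, z_qq = -4
E = 5/4, F = 0, G = 1; answer radicand W^2 = 5/4
unnormalised second-form numerators: l = 1/2, m = 0, n = -4; L = l/sqrt(5/4), and similarly M = m/sqrt(W^2), N = n/sqrt(W^2)
H = (E*n - 2*F*m + G*l) / (2*(EG - F^2)*sqrt(W^2)); E*n - 2*F*m + G*l = -9/2, EG - F^2 = 5/4, so H = (-9/5)/sqrt(5/4)


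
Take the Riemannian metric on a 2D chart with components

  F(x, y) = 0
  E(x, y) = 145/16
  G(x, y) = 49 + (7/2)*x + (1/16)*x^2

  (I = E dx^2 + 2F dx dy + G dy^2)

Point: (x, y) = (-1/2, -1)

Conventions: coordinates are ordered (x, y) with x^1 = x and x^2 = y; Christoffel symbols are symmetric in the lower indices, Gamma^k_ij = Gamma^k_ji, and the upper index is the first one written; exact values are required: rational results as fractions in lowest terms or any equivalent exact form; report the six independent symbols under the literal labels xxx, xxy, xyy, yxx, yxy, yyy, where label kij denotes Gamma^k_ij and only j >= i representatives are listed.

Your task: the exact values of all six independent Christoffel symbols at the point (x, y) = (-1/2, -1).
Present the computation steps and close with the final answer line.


E = 145/16, F = 0, G = 3025/64 at the point
E_x = 0, E_y = 0, F_x = 0, F_y = 0, G_x = 55/16, G_y = 0
EG - F^2 = 438625/1024;  g^inv = (1024/438625) * [[3025/64, 0], [0, 145/16]]
first-kind symbols [ij,l] = (1/2)(d_i g_jl + d_j g_il - d_l g_ij): [xx,x] = E_x/2 = 0, [xx,y] = F_x - E_y/2 = 0, [xy,x] = E_y/2 = 0, [xy,y] = G_x/2 = 55/32, [yy,x] = F_y - G_x/2 = -55/32, [yy,y] = G_y/2 = 0
Gamma^x_ij = (G*[ij,x] - F*[ij,y])/(EG - F^2), Gamma^y_ij = (E*[ij,y] - F*[ij,x])/(EG - F^2)

Answer: Gamma_xxx = 0, Gamma_xxy = 0, Gamma_xyy = -11/58, Gamma_yxx = 0, Gamma_yxy = 2/55, Gamma_yyy = 0


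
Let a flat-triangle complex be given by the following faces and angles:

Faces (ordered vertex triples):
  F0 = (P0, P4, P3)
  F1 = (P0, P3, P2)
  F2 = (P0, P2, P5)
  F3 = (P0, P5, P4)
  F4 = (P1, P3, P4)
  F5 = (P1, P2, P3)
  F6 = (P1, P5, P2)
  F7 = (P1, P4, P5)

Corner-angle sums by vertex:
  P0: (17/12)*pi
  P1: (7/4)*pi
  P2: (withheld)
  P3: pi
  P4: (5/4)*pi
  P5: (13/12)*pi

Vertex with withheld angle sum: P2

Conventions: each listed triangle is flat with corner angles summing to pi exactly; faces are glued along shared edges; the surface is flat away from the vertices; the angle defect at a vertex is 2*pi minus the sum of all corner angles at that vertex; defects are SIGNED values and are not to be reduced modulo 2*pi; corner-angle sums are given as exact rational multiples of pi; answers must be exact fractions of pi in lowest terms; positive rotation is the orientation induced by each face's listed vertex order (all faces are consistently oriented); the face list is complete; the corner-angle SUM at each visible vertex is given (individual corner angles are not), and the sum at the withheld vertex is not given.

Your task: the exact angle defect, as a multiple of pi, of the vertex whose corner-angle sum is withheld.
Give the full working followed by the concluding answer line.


V = 6, E = 12, F = 8; chi = V - E + F = 2
Gauss-Bonnet: total defect = 2*pi*chi = 4*pi; visible defects sum to (7/2)*pi

Answer: defect(P2) = pi/2


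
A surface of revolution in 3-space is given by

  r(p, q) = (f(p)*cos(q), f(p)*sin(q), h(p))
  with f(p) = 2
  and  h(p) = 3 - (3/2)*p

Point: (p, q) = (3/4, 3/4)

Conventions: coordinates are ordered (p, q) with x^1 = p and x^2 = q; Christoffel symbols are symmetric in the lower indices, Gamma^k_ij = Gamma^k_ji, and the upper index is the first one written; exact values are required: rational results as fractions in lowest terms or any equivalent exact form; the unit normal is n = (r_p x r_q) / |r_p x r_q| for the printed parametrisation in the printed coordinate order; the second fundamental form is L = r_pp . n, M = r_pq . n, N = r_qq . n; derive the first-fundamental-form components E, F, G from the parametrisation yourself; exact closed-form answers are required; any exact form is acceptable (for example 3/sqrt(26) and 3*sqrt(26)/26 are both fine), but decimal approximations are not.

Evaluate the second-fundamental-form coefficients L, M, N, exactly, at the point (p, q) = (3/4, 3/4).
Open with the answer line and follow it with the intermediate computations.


Answer: L = 0, M = 0, N = -2

f = 2, f' = 0, f'' = 0, h' = -3/2, h'' = 0
E = 9/4, F = 0, G = 4; answer radicand W^2 = 9/4
unnormalised second-form numerators: l = 0, m = 0, n = -3; L = l/sqrt(9/4), and similarly M = m/sqrt(W^2), N = n/sqrt(W^2)


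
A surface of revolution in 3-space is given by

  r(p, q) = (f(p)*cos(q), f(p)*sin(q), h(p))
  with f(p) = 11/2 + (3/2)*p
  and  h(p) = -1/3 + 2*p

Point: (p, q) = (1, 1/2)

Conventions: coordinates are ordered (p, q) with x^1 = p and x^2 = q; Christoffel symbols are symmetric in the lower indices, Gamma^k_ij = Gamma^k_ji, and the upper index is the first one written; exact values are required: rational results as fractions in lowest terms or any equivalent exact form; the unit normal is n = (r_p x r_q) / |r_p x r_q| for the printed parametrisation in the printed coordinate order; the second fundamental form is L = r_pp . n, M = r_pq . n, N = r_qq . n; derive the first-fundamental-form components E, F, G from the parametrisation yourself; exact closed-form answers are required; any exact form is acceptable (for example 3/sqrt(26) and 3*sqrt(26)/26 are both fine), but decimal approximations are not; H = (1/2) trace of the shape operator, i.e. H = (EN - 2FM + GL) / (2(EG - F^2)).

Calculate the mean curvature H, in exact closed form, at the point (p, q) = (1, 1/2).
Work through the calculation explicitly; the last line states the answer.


f = 7, f' = 3/2, f'' = 0, h' = 2, h'' = 0
E = 25/4, F = 0, G = 49; answer radicand W^2 = 25/4
unnormalised second-form numerators: l = 0, m = 0, n = 14; L = l/sqrt(25/4), and similarly M = m/sqrt(W^2), N = n/sqrt(W^2)
H = (E*n - 2*F*m + G*l) / (2*(EG - F^2)*sqrt(W^2)); E*n - 2*F*m + G*l = 175/2, EG - F^2 = 1225/4, so H = (1/7)/sqrt(25/4)

Answer: H = 2/35


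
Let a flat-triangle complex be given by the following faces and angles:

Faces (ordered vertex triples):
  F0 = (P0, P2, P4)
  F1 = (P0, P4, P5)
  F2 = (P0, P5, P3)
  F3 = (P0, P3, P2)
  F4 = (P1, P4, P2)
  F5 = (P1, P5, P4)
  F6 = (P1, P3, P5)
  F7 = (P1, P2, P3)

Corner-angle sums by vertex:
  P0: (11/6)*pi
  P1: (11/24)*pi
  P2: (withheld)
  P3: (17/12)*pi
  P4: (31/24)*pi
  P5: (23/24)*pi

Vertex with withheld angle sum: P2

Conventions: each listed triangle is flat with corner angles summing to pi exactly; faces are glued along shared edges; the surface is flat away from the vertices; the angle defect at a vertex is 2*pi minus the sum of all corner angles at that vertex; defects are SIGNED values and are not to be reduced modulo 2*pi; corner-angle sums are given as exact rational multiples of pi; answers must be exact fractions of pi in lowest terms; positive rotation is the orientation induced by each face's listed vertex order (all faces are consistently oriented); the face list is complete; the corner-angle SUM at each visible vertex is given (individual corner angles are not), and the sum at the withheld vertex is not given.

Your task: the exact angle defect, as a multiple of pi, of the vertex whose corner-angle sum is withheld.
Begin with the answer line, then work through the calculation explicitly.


Answer: defect(P2) = -pi/24

V = 6, E = 12, F = 8; chi = V - E + F = 2
Gauss-Bonnet: total defect = 2*pi*chi = 4*pi; visible defects sum to (97/24)*pi


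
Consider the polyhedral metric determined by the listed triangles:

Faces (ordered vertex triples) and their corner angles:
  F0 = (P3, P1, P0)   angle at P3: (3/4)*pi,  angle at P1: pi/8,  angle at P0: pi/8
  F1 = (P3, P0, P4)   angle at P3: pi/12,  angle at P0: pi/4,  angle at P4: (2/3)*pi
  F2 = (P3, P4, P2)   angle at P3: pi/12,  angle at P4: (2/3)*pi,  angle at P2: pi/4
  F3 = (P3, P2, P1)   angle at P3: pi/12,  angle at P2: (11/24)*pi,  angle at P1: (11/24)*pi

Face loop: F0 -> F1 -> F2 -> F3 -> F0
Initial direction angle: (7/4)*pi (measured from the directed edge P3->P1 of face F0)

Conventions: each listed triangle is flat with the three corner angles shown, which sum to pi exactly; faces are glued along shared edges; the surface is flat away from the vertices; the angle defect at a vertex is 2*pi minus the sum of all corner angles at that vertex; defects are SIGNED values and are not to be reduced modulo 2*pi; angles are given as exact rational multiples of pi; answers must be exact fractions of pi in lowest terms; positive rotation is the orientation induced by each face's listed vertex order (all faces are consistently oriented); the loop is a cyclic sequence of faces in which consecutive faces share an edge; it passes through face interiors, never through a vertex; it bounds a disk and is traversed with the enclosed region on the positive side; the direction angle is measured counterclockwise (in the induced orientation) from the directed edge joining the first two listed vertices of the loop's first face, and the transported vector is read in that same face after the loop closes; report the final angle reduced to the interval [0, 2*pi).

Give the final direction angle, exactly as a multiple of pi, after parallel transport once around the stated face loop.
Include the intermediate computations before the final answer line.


enclosed vertex P3: corner angles sum to pi, defect = 2*pi - pi = pi
summing the enclosed defects onto the initial angle, mod 2*pi in the induced orientation:
final angle = (7/4)*pi + pi = (3/4)*pi (mod 2*pi)

Answer: final direction angle = (3/4)*pi


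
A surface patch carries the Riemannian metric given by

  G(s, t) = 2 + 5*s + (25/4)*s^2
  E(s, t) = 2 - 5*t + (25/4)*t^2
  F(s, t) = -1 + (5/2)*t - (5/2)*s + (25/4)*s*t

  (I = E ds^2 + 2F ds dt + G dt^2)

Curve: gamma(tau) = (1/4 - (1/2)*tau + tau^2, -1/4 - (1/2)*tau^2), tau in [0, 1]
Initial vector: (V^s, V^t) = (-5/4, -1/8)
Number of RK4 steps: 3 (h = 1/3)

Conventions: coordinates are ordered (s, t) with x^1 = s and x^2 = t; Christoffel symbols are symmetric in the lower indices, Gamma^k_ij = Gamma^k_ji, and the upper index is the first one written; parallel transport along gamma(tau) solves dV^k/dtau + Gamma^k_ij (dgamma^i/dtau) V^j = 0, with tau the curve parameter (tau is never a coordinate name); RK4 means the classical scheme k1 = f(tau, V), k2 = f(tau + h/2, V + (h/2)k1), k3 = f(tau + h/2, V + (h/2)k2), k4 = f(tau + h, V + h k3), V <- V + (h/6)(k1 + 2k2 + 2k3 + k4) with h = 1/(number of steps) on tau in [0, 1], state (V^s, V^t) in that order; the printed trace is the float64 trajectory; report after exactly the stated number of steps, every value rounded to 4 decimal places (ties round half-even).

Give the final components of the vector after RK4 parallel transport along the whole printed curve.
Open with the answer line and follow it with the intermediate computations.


Answer: V^s = -1.0120, V^t = -0.3354

gamma'(tau) = (-1/2 + 2*tau, -tau); f(tau, V)^k = -Gamma^k_ij(gamma(tau)) gamma'^i(tau) V^j; h = 1/3; intermediate values shown to 6 dp
curve data and Christoffel symbols at the stage parameters:
  tau = 0.000000: gamma = (0.250000, -0.250000), gamma' = (-0.500000, 0.000000); Gamma_sss = 0.000000, Gamma_sst = -0.646766, Gamma_stt = 0.000000, Gamma_tss = 0.000000, Gamma_tst = 0.646766, Gamma_ttt = 0.000000
  tau = 0.166667: gamma = (0.194444, -0.263889), gamma' = (-0.166667, -0.166667); Gamma_sss = 0.000000, Gamma_sst = -0.695818, Gamma_stt = 0.000000, Gamma_tss = 0.000000, Gamma_tst = 0.623034, Gamma_ttt = 0.000000
  tau = 0.333333: gamma = (0.194444, -0.305556), gamma' = (0.166667, -0.333333); Gamma_sss = 0.000000, Gamma_sst = -0.697760, Gamma_stt = 0.000000, Gamma_tss = 0.000000, Gamma_tst = 0.587876, Gamma_ttt = 0.000000
  tau = 0.500000: gamma = (0.250000, -0.375000), gamma' = (0.500000, -0.500000); Gamma_sss = 0.000000, Gamma_sst = -0.655045, Gamma_stt = 0.000000, Gamma_tss = 0.000000, Gamma_tst = 0.549392, Gamma_ttt = 0.000000
  tau = 0.666667: gamma = (0.361111, -0.472222), gamma' = (0.833333, -0.666667); Gamma_sss = 0.000000, Gamma_sst = -0.581458, Gamma_stt = 0.000000, Gamma_tss = 0.000000, Gamma_tst = 0.507387, Gamma_ttt = 0.000000
  tau = 0.833333: gamma = (0.527778, -0.597222), gamma' = (1.166667, -0.833333); Gamma_sss = 0.000000, Gamma_sst = -0.494844, Gamma_stt = 0.000000, Gamma_tss = 0.000000, Gamma_tst = 0.460384, Gamma_ttt = 0.000000
  tau = 1.000000: gamma = (0.750000, -0.750000), gamma' = (1.500000, -1.000000); Gamma_sss = 0.000000, Gamma_sst = -0.409982, Gamma_stt = 0.000000, Gamma_tss = 0.000000, Gamma_tst = 0.409982, Gamma_ttt = 0.000000
step 0: V^s = -1.2500, V^t = -0.1250
step 1: k1 = (0.040423, -0.040423), k2 = (0.159458, -0.142779), k3 = (0.159136, -0.142490), k4 = (0.258335, -0.217653); V <- V + (h/6)(k1 + 2k2 + 2k3 + k4): V^s = -1.1980, V^t = -0.1710
step 2: k1 = (0.258749, -0.218001), k2 = (0.310331, -0.260278), k3 = (0.305208, -0.255981), k4 = (0.300736, -0.262426); V <- V + (h/6)(k1 + 2k2 + 2k3 + k4): V^s = -1.0985, V^t = -0.2551
step 3: k1 = (0.302230, -0.263729), k2 = (0.259586, -0.241509), k3 = (0.264655, -0.246225), k4 = (0.206863, -0.206863); V <- V + (h/6)(k1 + 2k2 + 2k3 + k4): V^s = -1.0120, V^t = -0.3354


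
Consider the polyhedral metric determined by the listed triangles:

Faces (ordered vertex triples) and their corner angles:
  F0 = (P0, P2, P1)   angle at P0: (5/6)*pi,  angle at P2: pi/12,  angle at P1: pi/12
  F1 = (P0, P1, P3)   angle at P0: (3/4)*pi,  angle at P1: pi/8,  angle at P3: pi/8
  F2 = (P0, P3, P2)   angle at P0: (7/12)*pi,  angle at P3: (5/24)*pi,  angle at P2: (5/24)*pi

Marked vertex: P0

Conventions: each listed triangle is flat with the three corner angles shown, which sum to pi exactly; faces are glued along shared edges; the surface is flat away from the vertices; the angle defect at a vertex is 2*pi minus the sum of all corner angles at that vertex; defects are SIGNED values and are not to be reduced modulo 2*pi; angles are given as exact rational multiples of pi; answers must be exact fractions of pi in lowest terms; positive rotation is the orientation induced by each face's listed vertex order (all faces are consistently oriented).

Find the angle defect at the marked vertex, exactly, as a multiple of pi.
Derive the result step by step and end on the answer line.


Sum of corner angles at P0: (13/6)*pi
defect = 2*pi - (13/6)*pi

Answer: defect(P0) = -pi/6


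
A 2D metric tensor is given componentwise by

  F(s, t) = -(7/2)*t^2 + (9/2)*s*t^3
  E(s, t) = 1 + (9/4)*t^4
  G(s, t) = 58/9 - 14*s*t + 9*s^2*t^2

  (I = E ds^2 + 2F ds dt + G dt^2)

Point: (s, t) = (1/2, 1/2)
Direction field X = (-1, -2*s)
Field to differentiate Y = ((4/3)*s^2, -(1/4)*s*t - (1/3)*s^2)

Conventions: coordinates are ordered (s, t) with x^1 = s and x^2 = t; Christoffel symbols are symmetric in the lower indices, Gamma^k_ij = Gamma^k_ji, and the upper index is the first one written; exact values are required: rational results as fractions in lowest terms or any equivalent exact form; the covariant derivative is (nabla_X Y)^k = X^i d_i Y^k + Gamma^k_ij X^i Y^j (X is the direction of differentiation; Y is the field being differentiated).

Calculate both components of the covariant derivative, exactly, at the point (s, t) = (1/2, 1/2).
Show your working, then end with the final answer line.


E = 73/64, F = -19/32, G = 505/144 at the point
E_s = 0, E_t = 9/8, F_s = 9/16, F_t = -29/16, G_s = -19/4, G_t = -19/4
EG - F^2 = 2101/576;  g^inv = (576/2101) * [[505/144, 19/32], [19/32, 73/64]]
first-kind symbols [ij,l] = (1/2)(d_i g_jl + d_j g_il - d_l g_ij): [ss,s] = E_s/2 = 0, [ss,t] = F_s - E_t/2 = 0, [st,s] = E_t/2 = 9/16, [st,t] = G_s/2 = -19/8, [tt,s] = F_t - G_s/2 = 9/16, [tt,t] = G_t/2 = -19/8
Gamma^s_ij = (G*[ij,s] - F*[ij,t])/(EG - F^2), Gamma^t_ij = (E*[ij,t] - F*[ij,s])/(EG - F^2)
Gamma_sss = 0, Gamma_sst = 324/2101, Gamma_stt = 324/2101, Gamma_tss = 0, Gamma_tst = -1368/2101, Gamma_ttt = -1368/2101
X = (-1, -1), Y = (1/3, -7/48) at the point

Answer: (nabla_X Y)^s = -16889/12606, (nabla_X Y)^t = 15391/25212
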